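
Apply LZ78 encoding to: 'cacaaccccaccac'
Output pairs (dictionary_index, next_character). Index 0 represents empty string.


LZ78 encoding steps:
Dictionary: {0: ''}
Step 1: w='' (idx 0), next='c' -> output (0, 'c'), add 'c' as idx 1
Step 2: w='' (idx 0), next='a' -> output (0, 'a'), add 'a' as idx 2
Step 3: w='c' (idx 1), next='a' -> output (1, 'a'), add 'ca' as idx 3
Step 4: w='a' (idx 2), next='c' -> output (2, 'c'), add 'ac' as idx 4
Step 5: w='c' (idx 1), next='c' -> output (1, 'c'), add 'cc' as idx 5
Step 6: w='ca' (idx 3), next='c' -> output (3, 'c'), add 'cac' as idx 6
Step 7: w='cac' (idx 6), end of input -> output (6, '')


Encoded: [(0, 'c'), (0, 'a'), (1, 'a'), (2, 'c'), (1, 'c'), (3, 'c'), (6, '')]


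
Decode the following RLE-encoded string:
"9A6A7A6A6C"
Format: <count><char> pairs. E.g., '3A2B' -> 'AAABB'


Expanding each <count><char> pair:
  9A -> 'AAAAAAAAA'
  6A -> 'AAAAAA'
  7A -> 'AAAAAAA'
  6A -> 'AAAAAA'
  6C -> 'CCCCCC'

Decoded = AAAAAAAAAAAAAAAAAAAAAAAAAAAACCCCCC


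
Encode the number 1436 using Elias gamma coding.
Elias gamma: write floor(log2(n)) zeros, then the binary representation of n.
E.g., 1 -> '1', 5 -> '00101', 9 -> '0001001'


num_bits = floor(log2(1436)) + 1 = 11
leading_zeros = num_bits - 1 = 10
binary(1436) = 10110011100

Elias gamma(1436) = '0000000000' + '10110011100' = 000000000010110011100 (21 bits)


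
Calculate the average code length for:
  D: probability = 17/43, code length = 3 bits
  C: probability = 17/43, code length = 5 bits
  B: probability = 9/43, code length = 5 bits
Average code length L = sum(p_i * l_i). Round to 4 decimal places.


Weighted contributions p_i * l_i:
  D: (17/43) * 3 = 51/43
  C: (17/43) * 5 = 85/43
  B: (9/43) * 5 = 45/43
Sum = (51 + 85 + 45)/43 = 181/43

L = 181/43 = 4.2093 bits/symbol


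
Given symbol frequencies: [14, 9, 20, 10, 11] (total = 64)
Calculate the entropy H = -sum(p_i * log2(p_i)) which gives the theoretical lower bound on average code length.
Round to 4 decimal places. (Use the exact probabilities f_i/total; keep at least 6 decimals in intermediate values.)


Per-symbol terms -p_i * log2(p_i) with p_i = f_i/64:
  p = 14/64 = 0.218750: log2(p) = -2.192645, -p*log2(p) = 0.479641
  p = 9/64 = 0.140625: log2(p) = -2.830075, -p*log2(p) = 0.397979
  p = 20/64 = 0.312500: log2(p) = -1.678072, -p*log2(p) = 0.524397
  p = 10/64 = 0.156250: log2(p) = -2.678072, -p*log2(p) = 0.418449
  p = 11/64 = 0.171875: log2(p) = -2.540568, -p*log2(p) = 0.436660
H = 0.479641 + 0.397979 + 0.524397 + 0.418449 + 0.436660 = 2.257126

H = 2.2571 bits/symbol


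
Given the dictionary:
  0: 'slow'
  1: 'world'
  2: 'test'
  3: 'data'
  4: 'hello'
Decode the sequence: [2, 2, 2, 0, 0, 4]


Look up each index in the dictionary:
  2 -> 'test'
  2 -> 'test'
  2 -> 'test'
  0 -> 'slow'
  0 -> 'slow'
  4 -> 'hello'

Decoded: "test test test slow slow hello"


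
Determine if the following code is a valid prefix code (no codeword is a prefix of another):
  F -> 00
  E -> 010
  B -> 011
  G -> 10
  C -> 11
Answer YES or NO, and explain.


Checking each pair (does one codeword prefix another?):
  F='00' vs E='010': no prefix
  F='00' vs B='011': no prefix
  F='00' vs G='10': no prefix
  F='00' vs C='11': no prefix
  E='010' vs F='00': no prefix
  E='010' vs B='011': no prefix
  E='010' vs G='10': no prefix
  E='010' vs C='11': no prefix
  B='011' vs F='00': no prefix
  B='011' vs E='010': no prefix
  B='011' vs G='10': no prefix
  B='011' vs C='11': no prefix
  G='10' vs F='00': no prefix
  G='10' vs E='010': no prefix
  G='10' vs B='011': no prefix
  G='10' vs C='11': no prefix
  C='11' vs F='00': no prefix
  C='11' vs E='010': no prefix
  C='11' vs B='011': no prefix
  C='11' vs G='10': no prefix
No violation found over all pairs.

YES -- this is a valid prefix code. No codeword is a prefix of any other codeword.


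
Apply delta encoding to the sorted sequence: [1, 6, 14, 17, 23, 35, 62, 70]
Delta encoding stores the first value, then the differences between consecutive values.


First value: 1
Deltas:
  6 - 1 = 5
  14 - 6 = 8
  17 - 14 = 3
  23 - 17 = 6
  35 - 23 = 12
  62 - 35 = 27
  70 - 62 = 8


Delta encoded: [1, 5, 8, 3, 6, 12, 27, 8]


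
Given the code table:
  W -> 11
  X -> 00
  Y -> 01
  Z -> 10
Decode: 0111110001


Decoding:
01 -> Y
11 -> W
11 -> W
00 -> X
01 -> Y


Result: YWWXY


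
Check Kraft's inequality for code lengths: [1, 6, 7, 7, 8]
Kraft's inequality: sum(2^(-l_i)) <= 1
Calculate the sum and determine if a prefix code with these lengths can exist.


Sum = 2^(-1) + 2^(-6) + 2^(-7) + 2^(-7) + 2^(-8)
    = 0.5 + 0.015625 + 0.0078125 + 0.0078125 + 0.00390625
    = 137/256 = 0.53515625
Since 0.53515625 <= 1, Kraft's inequality IS satisfied.
A prefix code with these lengths CAN exist.

Kraft sum = 0.53515625. Satisfied.


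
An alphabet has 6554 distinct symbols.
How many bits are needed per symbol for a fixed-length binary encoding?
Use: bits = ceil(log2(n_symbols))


log2(6554) = 12.6782
Bracket: 2^12 = 4096 < 6554 <= 2^13 = 8192
So ceil(log2(6554)) = 13

bits = ceil(log2(6554)) = ceil(12.6782) = 13 bits


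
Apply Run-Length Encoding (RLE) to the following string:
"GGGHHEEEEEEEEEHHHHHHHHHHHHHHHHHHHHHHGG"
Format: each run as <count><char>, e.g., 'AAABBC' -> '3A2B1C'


Scanning runs left to right:
  i=0: run of 'G' x 3 -> '3G'
  i=3: run of 'H' x 2 -> '2H'
  i=5: run of 'E' x 9 -> '9E'
  i=14: run of 'H' x 22 -> '22H'
  i=36: run of 'G' x 2 -> '2G'

RLE = 3G2H9E22H2G


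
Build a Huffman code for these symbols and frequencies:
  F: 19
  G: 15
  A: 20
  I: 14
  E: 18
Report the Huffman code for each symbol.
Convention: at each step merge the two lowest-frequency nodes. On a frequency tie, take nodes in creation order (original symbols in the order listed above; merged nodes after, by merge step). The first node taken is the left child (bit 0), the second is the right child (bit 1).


Huffman tree construction:
Step 1: Merge I(14) + G(15) = 29
Step 2: Merge E(18) + F(19) = 37
Step 3: Merge A(20) + (I+G)(29) = 49
Step 4: Merge (E+F)(37) + (A+(I+G))(49) = 86
Read each symbol's code off the tree from the root (left child = 0, right child = 1).

Codes:
  F: 01 (length 2)
  G: 111 (length 3)
  A: 10 (length 2)
  I: 110 (length 3)
  E: 00 (length 2)
Average code length: 201/86 = 2.3372 bits/symbol


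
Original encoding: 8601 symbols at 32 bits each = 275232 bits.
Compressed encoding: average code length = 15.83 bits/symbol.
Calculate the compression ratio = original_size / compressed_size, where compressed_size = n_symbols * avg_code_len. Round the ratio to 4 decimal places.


original_size = n_symbols * orig_bits = 8601 * 32 = 275232 bits
compressed_size = n_symbols * avg_code_len = 8601 * 15.83 = 136153.83 bits
ratio = original_size / compressed_size = 275232 / 136153.83 = 2.0215

Compression ratio = 2.0215


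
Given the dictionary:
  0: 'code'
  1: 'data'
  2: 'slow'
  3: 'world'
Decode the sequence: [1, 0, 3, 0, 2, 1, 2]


Look up each index in the dictionary:
  1 -> 'data'
  0 -> 'code'
  3 -> 'world'
  0 -> 'code'
  2 -> 'slow'
  1 -> 'data'
  2 -> 'slow'

Decoded: "data code world code slow data slow"


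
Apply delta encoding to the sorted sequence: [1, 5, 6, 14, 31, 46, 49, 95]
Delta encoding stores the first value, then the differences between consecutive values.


First value: 1
Deltas:
  5 - 1 = 4
  6 - 5 = 1
  14 - 6 = 8
  31 - 14 = 17
  46 - 31 = 15
  49 - 46 = 3
  95 - 49 = 46


Delta encoded: [1, 4, 1, 8, 17, 15, 3, 46]


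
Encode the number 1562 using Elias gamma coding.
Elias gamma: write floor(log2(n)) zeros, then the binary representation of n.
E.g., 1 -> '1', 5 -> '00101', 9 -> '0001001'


num_bits = floor(log2(1562)) + 1 = 11
leading_zeros = num_bits - 1 = 10
binary(1562) = 11000011010

Elias gamma(1562) = '0000000000' + '11000011010' = 000000000011000011010 (21 bits)


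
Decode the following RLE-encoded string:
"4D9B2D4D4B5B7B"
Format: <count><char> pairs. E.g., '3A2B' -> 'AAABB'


Expanding each <count><char> pair:
  4D -> 'DDDD'
  9B -> 'BBBBBBBBB'
  2D -> 'DD'
  4D -> 'DDDD'
  4B -> 'BBBB'
  5B -> 'BBBBB'
  7B -> 'BBBBBBB'

Decoded = DDDDBBBBBBBBBDDDDDDBBBBBBBBBBBBBBBB


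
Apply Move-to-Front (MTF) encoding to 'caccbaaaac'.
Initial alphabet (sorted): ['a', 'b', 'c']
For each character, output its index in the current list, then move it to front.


MTF encoding:
'c': index 2 in ['a', 'b', 'c'] -> ['c', 'a', 'b']
'a': index 1 in ['c', 'a', 'b'] -> ['a', 'c', 'b']
'c': index 1 in ['a', 'c', 'b'] -> ['c', 'a', 'b']
'c': index 0 in ['c', 'a', 'b'] -> ['c', 'a', 'b']
'b': index 2 in ['c', 'a', 'b'] -> ['b', 'c', 'a']
'a': index 2 in ['b', 'c', 'a'] -> ['a', 'b', 'c']
'a': index 0 in ['a', 'b', 'c'] -> ['a', 'b', 'c']
'a': index 0 in ['a', 'b', 'c'] -> ['a', 'b', 'c']
'a': index 0 in ['a', 'b', 'c'] -> ['a', 'b', 'c']
'c': index 2 in ['a', 'b', 'c'] -> ['c', 'a', 'b']


Output: [2, 1, 1, 0, 2, 2, 0, 0, 0, 2]


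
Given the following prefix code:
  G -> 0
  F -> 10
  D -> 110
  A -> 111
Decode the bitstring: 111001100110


Decoding step by step:
Bits 111 -> A
Bits 0 -> G
Bits 0 -> G
Bits 110 -> D
Bits 0 -> G
Bits 110 -> D


Decoded message: AGGDGD


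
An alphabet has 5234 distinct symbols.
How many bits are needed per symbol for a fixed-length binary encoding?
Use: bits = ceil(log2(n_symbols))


log2(5234) = 12.3537
Bracket: 2^12 = 4096 < 5234 <= 2^13 = 8192
So ceil(log2(5234)) = 13

bits = ceil(log2(5234)) = ceil(12.3537) = 13 bits


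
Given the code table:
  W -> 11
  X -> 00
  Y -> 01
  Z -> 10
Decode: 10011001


Decoding:
10 -> Z
01 -> Y
10 -> Z
01 -> Y


Result: ZYZY


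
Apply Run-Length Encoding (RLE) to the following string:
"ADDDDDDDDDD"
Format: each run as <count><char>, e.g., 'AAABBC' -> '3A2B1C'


Scanning runs left to right:
  i=0: run of 'A' x 1 -> '1A'
  i=1: run of 'D' x 10 -> '10D'

RLE = 1A10D


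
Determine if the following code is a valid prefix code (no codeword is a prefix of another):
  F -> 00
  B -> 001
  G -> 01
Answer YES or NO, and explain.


Checking each pair (does one codeword prefix another?):
  F='00' vs B='001': prefix -- VIOLATION

NO -- this is NOT a valid prefix code. F (00) is a prefix of B (001).


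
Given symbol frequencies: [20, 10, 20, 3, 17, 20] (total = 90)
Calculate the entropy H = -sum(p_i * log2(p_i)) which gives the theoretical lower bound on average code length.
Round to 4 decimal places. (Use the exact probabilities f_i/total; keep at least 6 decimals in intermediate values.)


Per-symbol terms -p_i * log2(p_i) with p_i = f_i/90:
  p = 20/90 = 0.222222: log2(p) = -2.169925, -p*log2(p) = 0.482206
  p = 10/90 = 0.111111: log2(p) = -3.169925, -p*log2(p) = 0.352214
  p = 20/90 = 0.222222: log2(p) = -2.169925, -p*log2(p) = 0.482206
  p = 3/90 = 0.033333: log2(p) = -4.906891, -p*log2(p) = 0.163563
  p = 17/90 = 0.188889: log2(p) = -2.404390, -p*log2(p) = 0.454163
  p = 20/90 = 0.222222: log2(p) = -2.169925, -p*log2(p) = 0.482206
H = 0.482206 + 0.352214 + 0.482206 + 0.163563 + 0.454163 + 0.482206 = 2.416558

H = 2.4166 bits/symbol


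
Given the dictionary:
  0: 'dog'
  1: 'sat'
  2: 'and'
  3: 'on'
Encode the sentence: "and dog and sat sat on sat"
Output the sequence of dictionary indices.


Look up each word in the dictionary:
  'and' -> 2
  'dog' -> 0
  'and' -> 2
  'sat' -> 1
  'sat' -> 1
  'on' -> 3
  'sat' -> 1

Encoded: [2, 0, 2, 1, 1, 3, 1]


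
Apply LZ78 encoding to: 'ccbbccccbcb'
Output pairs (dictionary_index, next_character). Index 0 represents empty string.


LZ78 encoding steps:
Dictionary: {0: ''}
Step 1: w='' (idx 0), next='c' -> output (0, 'c'), add 'c' as idx 1
Step 2: w='c' (idx 1), next='b' -> output (1, 'b'), add 'cb' as idx 2
Step 3: w='' (idx 0), next='b' -> output (0, 'b'), add 'b' as idx 3
Step 4: w='c' (idx 1), next='c' -> output (1, 'c'), add 'cc' as idx 4
Step 5: w='cc' (idx 4), next='b' -> output (4, 'b'), add 'ccb' as idx 5
Step 6: w='cb' (idx 2), end of input -> output (2, '')


Encoded: [(0, 'c'), (1, 'b'), (0, 'b'), (1, 'c'), (4, 'b'), (2, '')]


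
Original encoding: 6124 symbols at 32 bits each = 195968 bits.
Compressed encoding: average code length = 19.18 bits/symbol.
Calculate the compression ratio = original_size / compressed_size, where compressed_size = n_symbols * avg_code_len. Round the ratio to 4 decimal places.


original_size = n_symbols * orig_bits = 6124 * 32 = 195968 bits
compressed_size = n_symbols * avg_code_len = 6124 * 19.18 = 117458.32 bits
ratio = original_size / compressed_size = 195968 / 117458.32 = 1.6684

Compression ratio = 1.6684


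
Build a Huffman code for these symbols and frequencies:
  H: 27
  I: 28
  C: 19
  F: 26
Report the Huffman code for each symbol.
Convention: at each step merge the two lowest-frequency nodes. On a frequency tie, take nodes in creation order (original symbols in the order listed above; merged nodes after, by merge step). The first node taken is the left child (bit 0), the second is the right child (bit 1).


Huffman tree construction:
Step 1: Merge C(19) + F(26) = 45
Step 2: Merge H(27) + I(28) = 55
Step 3: Merge (C+F)(45) + (H+I)(55) = 100
Read each symbol's code off the tree from the root (left child = 0, right child = 1).

Codes:
  H: 10 (length 2)
  I: 11 (length 2)
  C: 00 (length 2)
  F: 01 (length 2)
Average code length: 200/100 = 2.0000 bits/symbol


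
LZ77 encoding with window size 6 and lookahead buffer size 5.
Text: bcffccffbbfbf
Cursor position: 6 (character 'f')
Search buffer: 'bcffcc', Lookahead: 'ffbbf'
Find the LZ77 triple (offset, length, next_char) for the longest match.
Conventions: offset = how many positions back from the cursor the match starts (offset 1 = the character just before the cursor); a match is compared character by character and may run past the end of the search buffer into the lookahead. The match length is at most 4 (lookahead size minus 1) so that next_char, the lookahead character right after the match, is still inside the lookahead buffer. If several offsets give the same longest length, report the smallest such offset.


Try each offset into the search buffer:
  offset=1 (pos 5, char 'c'): match length 0
  offset=2 (pos 4, char 'c'): match length 0
  offset=3 (pos 3, char 'f'): match length 1
  offset=4 (pos 2, char 'f'): match length 2
  offset=5 (pos 1, char 'c'): match length 0
  offset=6 (pos 0, char 'b'): match length 0
Longest match has length 2 at offset 4.
next_char = character at position 6 + 2 = 8 -> 'b'

Best match: offset=4, length=2 (matching 'ff' starting at position 2)
LZ77 triple: (4, 2, 'b')


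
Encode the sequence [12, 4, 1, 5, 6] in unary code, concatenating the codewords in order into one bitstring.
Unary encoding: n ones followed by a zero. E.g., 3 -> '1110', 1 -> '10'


Encode each number as n ones followed by a terminating 0:
  12 -> 1111111111110 (13 bits)
  4 -> 11110 (5 bits)
  1 -> 10 (2 bits)
  5 -> 111110 (6 bits)
  6 -> 1111110 (7 bits)
Total length = 13 + 5 + 2 + 6 + 7 = 33 bits.

Unary([12, 4, 1, 5, 6]) = 111111111111011110101111101111110 (33 bits)


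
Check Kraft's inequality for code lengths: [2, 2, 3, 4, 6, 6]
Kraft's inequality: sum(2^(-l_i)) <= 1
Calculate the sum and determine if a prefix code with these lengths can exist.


Sum = 2^(-2) + 2^(-2) + 2^(-3) + 2^(-4) + 2^(-6) + 2^(-6)
    = 0.25 + 0.25 + 0.125 + 0.0625 + 0.015625 + 0.015625
    = 46/64 = 0.71875
Since 0.71875 <= 1, Kraft's inequality IS satisfied.
A prefix code with these lengths CAN exist.

Kraft sum = 0.71875. Satisfied.


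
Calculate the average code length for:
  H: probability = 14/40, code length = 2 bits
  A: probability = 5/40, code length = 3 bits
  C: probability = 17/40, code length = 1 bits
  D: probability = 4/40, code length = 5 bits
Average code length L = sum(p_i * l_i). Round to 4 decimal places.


Weighted contributions p_i * l_i:
  H: (14/40) * 2 = 28/40
  A: (5/40) * 3 = 15/40
  C: (17/40) * 1 = 17/40
  D: (4/40) * 5 = 20/40
Sum = (28 + 15 + 17 + 20)/40 = 80/40

L = 80/40 = 2.0000 bits/symbol


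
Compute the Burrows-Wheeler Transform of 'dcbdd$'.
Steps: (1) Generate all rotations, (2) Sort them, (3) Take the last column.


Rotations (sorted):
  0: $dcbdd -> last char: d
  1: bdd$dc -> last char: c
  2: cbdd$d -> last char: d
  3: d$dcbd -> last char: d
  4: dcbdd$ -> last char: $
  5: dd$dcb -> last char: b


BWT = dcdd$b


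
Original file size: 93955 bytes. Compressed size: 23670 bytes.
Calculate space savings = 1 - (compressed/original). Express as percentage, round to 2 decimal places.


ratio = compressed/original = 23670/93955 = 0.251929
savings = 1 - ratio = 1 - 0.251929 = 0.748071
as a percentage: 0.748071 * 100 = 74.81%

Space savings = 1 - 23670/93955 = 74.81%


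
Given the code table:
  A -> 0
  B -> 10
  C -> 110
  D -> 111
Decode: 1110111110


Decoding:
111 -> D
0 -> A
111 -> D
110 -> C


Result: DADC


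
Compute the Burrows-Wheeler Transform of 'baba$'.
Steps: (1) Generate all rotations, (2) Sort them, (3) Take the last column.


Rotations (sorted):
  0: $baba -> last char: a
  1: a$bab -> last char: b
  2: aba$b -> last char: b
  3: ba$ba -> last char: a
  4: baba$ -> last char: $


BWT = abba$


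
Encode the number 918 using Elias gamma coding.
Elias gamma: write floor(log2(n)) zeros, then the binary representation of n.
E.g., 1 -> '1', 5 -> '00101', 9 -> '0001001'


num_bits = floor(log2(918)) + 1 = 10
leading_zeros = num_bits - 1 = 9
binary(918) = 1110010110

Elias gamma(918) = '000000000' + '1110010110' = 0000000001110010110 (19 bits)


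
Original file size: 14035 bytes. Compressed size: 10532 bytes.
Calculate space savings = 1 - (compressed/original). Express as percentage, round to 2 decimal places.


ratio = compressed/original = 10532/14035 = 0.75041
savings = 1 - ratio = 1 - 0.75041 = 0.24959
as a percentage: 0.24959 * 100 = 24.96%

Space savings = 1 - 10532/14035 = 24.96%


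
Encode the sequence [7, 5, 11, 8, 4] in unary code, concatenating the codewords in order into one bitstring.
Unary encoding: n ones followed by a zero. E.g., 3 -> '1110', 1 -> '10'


Encode each number as n ones followed by a terminating 0:
  7 -> 11111110 (8 bits)
  5 -> 111110 (6 bits)
  11 -> 111111111110 (12 bits)
  8 -> 111111110 (9 bits)
  4 -> 11110 (5 bits)
Total length = 8 + 6 + 12 + 9 + 5 = 40 bits.

Unary([7, 5, 11, 8, 4]) = 1111111011111011111111111011111111011110 (40 bits)


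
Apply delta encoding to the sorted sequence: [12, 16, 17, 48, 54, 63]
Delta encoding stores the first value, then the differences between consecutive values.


First value: 12
Deltas:
  16 - 12 = 4
  17 - 16 = 1
  48 - 17 = 31
  54 - 48 = 6
  63 - 54 = 9


Delta encoded: [12, 4, 1, 31, 6, 9]


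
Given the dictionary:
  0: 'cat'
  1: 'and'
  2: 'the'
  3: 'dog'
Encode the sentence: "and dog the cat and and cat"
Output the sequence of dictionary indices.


Look up each word in the dictionary:
  'and' -> 1
  'dog' -> 3
  'the' -> 2
  'cat' -> 0
  'and' -> 1
  'and' -> 1
  'cat' -> 0

Encoded: [1, 3, 2, 0, 1, 1, 0]


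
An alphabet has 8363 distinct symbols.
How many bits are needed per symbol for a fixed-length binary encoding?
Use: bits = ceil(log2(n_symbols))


log2(8363) = 13.0298
Bracket: 2^13 = 8192 < 8363 <= 2^14 = 16384
So ceil(log2(8363)) = 14

bits = ceil(log2(8363)) = ceil(13.0298) = 14 bits


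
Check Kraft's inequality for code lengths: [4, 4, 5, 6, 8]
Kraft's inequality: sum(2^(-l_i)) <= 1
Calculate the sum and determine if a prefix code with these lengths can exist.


Sum = 2^(-4) + 2^(-4) + 2^(-5) + 2^(-6) + 2^(-8)
    = 0.0625 + 0.0625 + 0.03125 + 0.015625 + 0.00390625
    = 45/256 = 0.17578125
Since 0.17578125 <= 1, Kraft's inequality IS satisfied.
A prefix code with these lengths CAN exist.

Kraft sum = 0.17578125. Satisfied.


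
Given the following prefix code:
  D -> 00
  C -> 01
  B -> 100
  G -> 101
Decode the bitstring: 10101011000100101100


Decoding step by step:
Bits 101 -> G
Bits 01 -> C
Bits 01 -> C
Bits 100 -> B
Bits 01 -> C
Bits 00 -> D
Bits 101 -> G
Bits 100 -> B


Decoded message: GCCBCDGB


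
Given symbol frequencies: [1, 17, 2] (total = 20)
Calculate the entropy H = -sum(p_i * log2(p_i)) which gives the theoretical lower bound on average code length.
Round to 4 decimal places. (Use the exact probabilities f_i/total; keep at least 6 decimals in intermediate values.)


Per-symbol terms -p_i * log2(p_i) with p_i = f_i/20:
  p = 1/20 = 0.050000: log2(p) = -4.321928, -p*log2(p) = 0.216096
  p = 17/20 = 0.850000: log2(p) = -0.234465, -p*log2(p) = 0.199295
  p = 2/20 = 0.100000: log2(p) = -3.321928, -p*log2(p) = 0.332193
H = 0.216096 + 0.199295 + 0.332193 = 0.747584

H = 0.7476 bits/symbol


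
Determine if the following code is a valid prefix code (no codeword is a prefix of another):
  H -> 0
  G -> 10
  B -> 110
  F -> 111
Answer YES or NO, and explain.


Checking each pair (does one codeword prefix another?):
  H='0' vs G='10': no prefix
  H='0' vs B='110': no prefix
  H='0' vs F='111': no prefix
  G='10' vs H='0': no prefix
  G='10' vs B='110': no prefix
  G='10' vs F='111': no prefix
  B='110' vs H='0': no prefix
  B='110' vs G='10': no prefix
  B='110' vs F='111': no prefix
  F='111' vs H='0': no prefix
  F='111' vs G='10': no prefix
  F='111' vs B='110': no prefix
No violation found over all pairs.

YES -- this is a valid prefix code. No codeword is a prefix of any other codeword.


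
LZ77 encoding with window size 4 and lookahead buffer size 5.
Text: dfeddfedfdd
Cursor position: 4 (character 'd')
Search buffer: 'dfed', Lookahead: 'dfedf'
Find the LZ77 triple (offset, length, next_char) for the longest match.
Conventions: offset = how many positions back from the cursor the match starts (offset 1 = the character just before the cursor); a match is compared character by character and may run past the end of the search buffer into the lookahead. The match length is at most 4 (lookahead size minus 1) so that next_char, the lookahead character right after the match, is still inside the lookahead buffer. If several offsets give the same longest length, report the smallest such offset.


Try each offset into the search buffer:
  offset=1 (pos 3, char 'd'): match length 1
  offset=2 (pos 2, char 'e'): match length 0
  offset=3 (pos 1, char 'f'): match length 0
  offset=4 (pos 0, char 'd'): match length 4
Longest match has length 4 at offset 4.
next_char = character at position 4 + 4 = 8 -> 'f'

Best match: offset=4, length=4 (matching 'dfed' starting at position 0)
LZ77 triple: (4, 4, 'f')


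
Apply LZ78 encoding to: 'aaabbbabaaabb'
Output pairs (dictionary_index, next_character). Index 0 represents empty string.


LZ78 encoding steps:
Dictionary: {0: ''}
Step 1: w='' (idx 0), next='a' -> output (0, 'a'), add 'a' as idx 1
Step 2: w='a' (idx 1), next='a' -> output (1, 'a'), add 'aa' as idx 2
Step 3: w='' (idx 0), next='b' -> output (0, 'b'), add 'b' as idx 3
Step 4: w='b' (idx 3), next='b' -> output (3, 'b'), add 'bb' as idx 4
Step 5: w='a' (idx 1), next='b' -> output (1, 'b'), add 'ab' as idx 5
Step 6: w='aa' (idx 2), next='a' -> output (2, 'a'), add 'aaa' as idx 6
Step 7: w='bb' (idx 4), end of input -> output (4, '')


Encoded: [(0, 'a'), (1, 'a'), (0, 'b'), (3, 'b'), (1, 'b'), (2, 'a'), (4, '')]


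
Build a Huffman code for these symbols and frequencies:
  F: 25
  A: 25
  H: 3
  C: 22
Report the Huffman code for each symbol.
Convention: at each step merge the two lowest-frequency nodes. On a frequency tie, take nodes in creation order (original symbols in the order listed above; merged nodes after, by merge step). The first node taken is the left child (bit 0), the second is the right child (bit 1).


Huffman tree construction:
Step 1: Merge H(3) + C(22) = 25
Step 2: Merge F(25) + A(25) = 50
Step 3: Merge (H+C)(25) + (F+A)(50) = 75
Read each symbol's code off the tree from the root (left child = 0, right child = 1).

Codes:
  F: 10 (length 2)
  A: 11 (length 2)
  H: 00 (length 2)
  C: 01 (length 2)
Average code length: 150/75 = 2.0000 bits/symbol


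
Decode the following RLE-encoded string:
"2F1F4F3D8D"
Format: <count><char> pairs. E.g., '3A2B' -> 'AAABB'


Expanding each <count><char> pair:
  2F -> 'FF'
  1F -> 'F'
  4F -> 'FFFF'
  3D -> 'DDD'
  8D -> 'DDDDDDDD'

Decoded = FFFFFFFDDDDDDDDDDD


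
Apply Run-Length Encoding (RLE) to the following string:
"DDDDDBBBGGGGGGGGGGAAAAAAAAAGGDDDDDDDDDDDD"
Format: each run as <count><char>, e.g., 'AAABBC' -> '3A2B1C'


Scanning runs left to right:
  i=0: run of 'D' x 5 -> '5D'
  i=5: run of 'B' x 3 -> '3B'
  i=8: run of 'G' x 10 -> '10G'
  i=18: run of 'A' x 9 -> '9A'
  i=27: run of 'G' x 2 -> '2G'
  i=29: run of 'D' x 12 -> '12D'

RLE = 5D3B10G9A2G12D


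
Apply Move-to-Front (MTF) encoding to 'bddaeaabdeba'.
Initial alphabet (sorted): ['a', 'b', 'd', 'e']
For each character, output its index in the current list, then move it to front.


MTF encoding:
'b': index 1 in ['a', 'b', 'd', 'e'] -> ['b', 'a', 'd', 'e']
'd': index 2 in ['b', 'a', 'd', 'e'] -> ['d', 'b', 'a', 'e']
'd': index 0 in ['d', 'b', 'a', 'e'] -> ['d', 'b', 'a', 'e']
'a': index 2 in ['d', 'b', 'a', 'e'] -> ['a', 'd', 'b', 'e']
'e': index 3 in ['a', 'd', 'b', 'e'] -> ['e', 'a', 'd', 'b']
'a': index 1 in ['e', 'a', 'd', 'b'] -> ['a', 'e', 'd', 'b']
'a': index 0 in ['a', 'e', 'd', 'b'] -> ['a', 'e', 'd', 'b']
'b': index 3 in ['a', 'e', 'd', 'b'] -> ['b', 'a', 'e', 'd']
'd': index 3 in ['b', 'a', 'e', 'd'] -> ['d', 'b', 'a', 'e']
'e': index 3 in ['d', 'b', 'a', 'e'] -> ['e', 'd', 'b', 'a']
'b': index 2 in ['e', 'd', 'b', 'a'] -> ['b', 'e', 'd', 'a']
'a': index 3 in ['b', 'e', 'd', 'a'] -> ['a', 'b', 'e', 'd']


Output: [1, 2, 0, 2, 3, 1, 0, 3, 3, 3, 2, 3]


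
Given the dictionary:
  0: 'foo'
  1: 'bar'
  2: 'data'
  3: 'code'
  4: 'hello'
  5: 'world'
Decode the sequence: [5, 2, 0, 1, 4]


Look up each index in the dictionary:
  5 -> 'world'
  2 -> 'data'
  0 -> 'foo'
  1 -> 'bar'
  4 -> 'hello'

Decoded: "world data foo bar hello"


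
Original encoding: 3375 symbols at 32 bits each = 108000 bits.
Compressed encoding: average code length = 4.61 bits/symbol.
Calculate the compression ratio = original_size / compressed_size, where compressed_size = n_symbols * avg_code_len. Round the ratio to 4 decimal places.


original_size = n_symbols * orig_bits = 3375 * 32 = 108000 bits
compressed_size = n_symbols * avg_code_len = 3375 * 4.61 = 15558.75 bits
ratio = original_size / compressed_size = 108000 / 15558.75 = 6.9414

Compression ratio = 6.9414


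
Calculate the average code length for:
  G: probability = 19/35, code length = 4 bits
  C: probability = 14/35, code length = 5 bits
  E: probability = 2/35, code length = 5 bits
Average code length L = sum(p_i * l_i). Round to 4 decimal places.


Weighted contributions p_i * l_i:
  G: (19/35) * 4 = 76/35
  C: (14/35) * 5 = 70/35
  E: (2/35) * 5 = 10/35
Sum = (76 + 70 + 10)/35 = 156/35

L = 156/35 = 4.4571 bits/symbol


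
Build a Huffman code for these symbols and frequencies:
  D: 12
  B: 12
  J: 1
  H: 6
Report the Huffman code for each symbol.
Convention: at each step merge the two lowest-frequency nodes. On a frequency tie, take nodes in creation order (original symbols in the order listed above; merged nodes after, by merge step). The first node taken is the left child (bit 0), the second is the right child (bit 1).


Huffman tree construction:
Step 1: Merge J(1) + H(6) = 7
Step 2: Merge (J+H)(7) + D(12) = 19
Step 3: Merge B(12) + ((J+H)+D)(19) = 31
Read each symbol's code off the tree from the root (left child = 0, right child = 1).

Codes:
  D: 11 (length 2)
  B: 0 (length 1)
  J: 100 (length 3)
  H: 101 (length 3)
Average code length: 57/31 = 1.8387 bits/symbol


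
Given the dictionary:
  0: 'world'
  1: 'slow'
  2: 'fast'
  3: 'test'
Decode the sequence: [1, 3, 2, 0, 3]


Look up each index in the dictionary:
  1 -> 'slow'
  3 -> 'test'
  2 -> 'fast'
  0 -> 'world'
  3 -> 'test'

Decoded: "slow test fast world test"


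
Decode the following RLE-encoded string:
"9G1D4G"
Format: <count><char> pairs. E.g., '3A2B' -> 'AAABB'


Expanding each <count><char> pair:
  9G -> 'GGGGGGGGG'
  1D -> 'D'
  4G -> 'GGGG'

Decoded = GGGGGGGGGDGGGG


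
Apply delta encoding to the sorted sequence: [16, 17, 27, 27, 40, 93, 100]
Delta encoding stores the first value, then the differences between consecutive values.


First value: 16
Deltas:
  17 - 16 = 1
  27 - 17 = 10
  27 - 27 = 0
  40 - 27 = 13
  93 - 40 = 53
  100 - 93 = 7


Delta encoded: [16, 1, 10, 0, 13, 53, 7]


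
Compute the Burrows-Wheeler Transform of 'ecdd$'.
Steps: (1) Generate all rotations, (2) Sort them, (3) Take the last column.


Rotations (sorted):
  0: $ecdd -> last char: d
  1: cdd$e -> last char: e
  2: d$ecd -> last char: d
  3: dd$ec -> last char: c
  4: ecdd$ -> last char: $


BWT = dedc$


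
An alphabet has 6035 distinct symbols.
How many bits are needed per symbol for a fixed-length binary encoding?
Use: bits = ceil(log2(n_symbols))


log2(6035) = 12.5591
Bracket: 2^12 = 4096 < 6035 <= 2^13 = 8192
So ceil(log2(6035)) = 13

bits = ceil(log2(6035)) = ceil(12.5591) = 13 bits


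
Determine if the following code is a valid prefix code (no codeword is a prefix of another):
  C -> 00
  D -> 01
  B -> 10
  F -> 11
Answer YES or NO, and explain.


Checking each pair (does one codeword prefix another?):
  C='00' vs D='01': no prefix
  C='00' vs B='10': no prefix
  C='00' vs F='11': no prefix
  D='01' vs C='00': no prefix
  D='01' vs B='10': no prefix
  D='01' vs F='11': no prefix
  B='10' vs C='00': no prefix
  B='10' vs D='01': no prefix
  B='10' vs F='11': no prefix
  F='11' vs C='00': no prefix
  F='11' vs D='01': no prefix
  F='11' vs B='10': no prefix
No violation found over all pairs.

YES -- this is a valid prefix code. No codeword is a prefix of any other codeword.


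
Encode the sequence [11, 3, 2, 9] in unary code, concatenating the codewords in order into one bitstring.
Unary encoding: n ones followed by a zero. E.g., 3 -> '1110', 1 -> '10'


Encode each number as n ones followed by a terminating 0:
  11 -> 111111111110 (12 bits)
  3 -> 1110 (4 bits)
  2 -> 110 (3 bits)
  9 -> 1111111110 (10 bits)
Total length = 12 + 4 + 3 + 10 = 29 bits.

Unary([11, 3, 2, 9]) = 11111111111011101101111111110 (29 bits)


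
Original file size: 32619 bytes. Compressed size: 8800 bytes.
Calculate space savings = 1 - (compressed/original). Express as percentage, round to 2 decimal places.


ratio = compressed/original = 8800/32619 = 0.269781
savings = 1 - ratio = 1 - 0.269781 = 0.730219
as a percentage: 0.730219 * 100 = 73.02%

Space savings = 1 - 8800/32619 = 73.02%


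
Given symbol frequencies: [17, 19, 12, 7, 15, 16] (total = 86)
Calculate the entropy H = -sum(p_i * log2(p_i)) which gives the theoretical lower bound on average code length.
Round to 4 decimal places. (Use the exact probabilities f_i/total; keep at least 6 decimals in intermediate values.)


Per-symbol terms -p_i * log2(p_i) with p_i = f_i/86:
  p = 17/86 = 0.197674: log2(p) = -2.338802, -p*log2(p) = 0.462321
  p = 19/86 = 0.220930: log2(p) = -2.178337, -p*log2(p) = 0.481261
  p = 12/86 = 0.139535: log2(p) = -2.841302, -p*log2(p) = 0.396461
  p = 7/86 = 0.081395: log2(p) = -3.618910, -p*log2(p) = 0.294562
  p = 15/86 = 0.174419: log2(p) = -2.519374, -p*log2(p) = 0.439426
  p = 16/86 = 0.186047: log2(p) = -2.426265, -p*log2(p) = 0.451398
H = 0.462321 + 0.481261 + 0.396461 + 0.294562 + 0.439426 + 0.451398 = 2.525429

H = 2.5254 bits/symbol


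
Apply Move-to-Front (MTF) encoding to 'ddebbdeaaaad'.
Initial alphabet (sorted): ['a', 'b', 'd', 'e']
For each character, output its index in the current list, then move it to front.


MTF encoding:
'd': index 2 in ['a', 'b', 'd', 'e'] -> ['d', 'a', 'b', 'e']
'd': index 0 in ['d', 'a', 'b', 'e'] -> ['d', 'a', 'b', 'e']
'e': index 3 in ['d', 'a', 'b', 'e'] -> ['e', 'd', 'a', 'b']
'b': index 3 in ['e', 'd', 'a', 'b'] -> ['b', 'e', 'd', 'a']
'b': index 0 in ['b', 'e', 'd', 'a'] -> ['b', 'e', 'd', 'a']
'd': index 2 in ['b', 'e', 'd', 'a'] -> ['d', 'b', 'e', 'a']
'e': index 2 in ['d', 'b', 'e', 'a'] -> ['e', 'd', 'b', 'a']
'a': index 3 in ['e', 'd', 'b', 'a'] -> ['a', 'e', 'd', 'b']
'a': index 0 in ['a', 'e', 'd', 'b'] -> ['a', 'e', 'd', 'b']
'a': index 0 in ['a', 'e', 'd', 'b'] -> ['a', 'e', 'd', 'b']
'a': index 0 in ['a', 'e', 'd', 'b'] -> ['a', 'e', 'd', 'b']
'd': index 2 in ['a', 'e', 'd', 'b'] -> ['d', 'a', 'e', 'b']


Output: [2, 0, 3, 3, 0, 2, 2, 3, 0, 0, 0, 2]


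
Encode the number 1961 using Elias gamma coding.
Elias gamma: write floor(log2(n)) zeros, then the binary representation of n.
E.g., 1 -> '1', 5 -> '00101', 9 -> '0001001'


num_bits = floor(log2(1961)) + 1 = 11
leading_zeros = num_bits - 1 = 10
binary(1961) = 11110101001

Elias gamma(1961) = '0000000000' + '11110101001' = 000000000011110101001 (21 bits)


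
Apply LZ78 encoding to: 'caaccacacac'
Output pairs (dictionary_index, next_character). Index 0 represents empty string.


LZ78 encoding steps:
Dictionary: {0: ''}
Step 1: w='' (idx 0), next='c' -> output (0, 'c'), add 'c' as idx 1
Step 2: w='' (idx 0), next='a' -> output (0, 'a'), add 'a' as idx 2
Step 3: w='a' (idx 2), next='c' -> output (2, 'c'), add 'ac' as idx 3
Step 4: w='c' (idx 1), next='a' -> output (1, 'a'), add 'ca' as idx 4
Step 5: w='ca' (idx 4), next='c' -> output (4, 'c'), add 'cac' as idx 5
Step 6: w='ac' (idx 3), end of input -> output (3, '')


Encoded: [(0, 'c'), (0, 'a'), (2, 'c'), (1, 'a'), (4, 'c'), (3, '')]


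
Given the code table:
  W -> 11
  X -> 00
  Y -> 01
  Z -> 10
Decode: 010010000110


Decoding:
01 -> Y
00 -> X
10 -> Z
00 -> X
01 -> Y
10 -> Z


Result: YXZXYZ


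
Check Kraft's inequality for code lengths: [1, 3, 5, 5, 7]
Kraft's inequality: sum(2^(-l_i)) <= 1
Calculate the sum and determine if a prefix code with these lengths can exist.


Sum = 2^(-1) + 2^(-3) + 2^(-5) + 2^(-5) + 2^(-7)
    = 0.5 + 0.125 + 0.03125 + 0.03125 + 0.0078125
    = 89/128 = 0.6953125
Since 0.6953125 <= 1, Kraft's inequality IS satisfied.
A prefix code with these lengths CAN exist.

Kraft sum = 0.6953125. Satisfied.


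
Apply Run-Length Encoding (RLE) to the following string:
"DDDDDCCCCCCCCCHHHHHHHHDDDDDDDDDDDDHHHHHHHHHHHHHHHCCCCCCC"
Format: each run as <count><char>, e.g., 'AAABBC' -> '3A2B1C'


Scanning runs left to right:
  i=0: run of 'D' x 5 -> '5D'
  i=5: run of 'C' x 9 -> '9C'
  i=14: run of 'H' x 8 -> '8H'
  i=22: run of 'D' x 12 -> '12D'
  i=34: run of 'H' x 15 -> '15H'
  i=49: run of 'C' x 7 -> '7C'

RLE = 5D9C8H12D15H7C


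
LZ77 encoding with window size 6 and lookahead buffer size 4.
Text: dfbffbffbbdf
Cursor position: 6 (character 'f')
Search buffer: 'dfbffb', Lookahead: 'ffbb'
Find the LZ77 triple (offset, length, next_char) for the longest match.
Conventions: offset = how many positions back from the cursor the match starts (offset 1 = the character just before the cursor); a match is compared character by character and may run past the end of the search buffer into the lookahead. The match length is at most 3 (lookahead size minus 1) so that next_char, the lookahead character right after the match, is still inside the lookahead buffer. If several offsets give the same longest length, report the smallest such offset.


Try each offset into the search buffer:
  offset=1 (pos 5, char 'b'): match length 0
  offset=2 (pos 4, char 'f'): match length 1
  offset=3 (pos 3, char 'f'): match length 3
  offset=4 (pos 2, char 'b'): match length 0
  offset=5 (pos 1, char 'f'): match length 1
  offset=6 (pos 0, char 'd'): match length 0
Longest match has length 3 at offset 3.
next_char = character at position 6 + 3 = 9 -> 'b'

Best match: offset=3, length=3 (matching 'ffb' starting at position 3)
LZ77 triple: (3, 3, 'b')


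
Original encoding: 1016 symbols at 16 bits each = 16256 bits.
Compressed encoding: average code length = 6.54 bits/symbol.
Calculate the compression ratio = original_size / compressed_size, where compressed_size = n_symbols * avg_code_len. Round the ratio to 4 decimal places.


original_size = n_symbols * orig_bits = 1016 * 16 = 16256 bits
compressed_size = n_symbols * avg_code_len = 1016 * 6.54 = 6644.64 bits
ratio = original_size / compressed_size = 16256 / 6644.64 = 2.4465

Compression ratio = 2.4465


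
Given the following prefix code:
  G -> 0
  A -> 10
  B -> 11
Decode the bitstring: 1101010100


Decoding step by step:
Bits 11 -> B
Bits 0 -> G
Bits 10 -> A
Bits 10 -> A
Bits 10 -> A
Bits 0 -> G


Decoded message: BGAAAG


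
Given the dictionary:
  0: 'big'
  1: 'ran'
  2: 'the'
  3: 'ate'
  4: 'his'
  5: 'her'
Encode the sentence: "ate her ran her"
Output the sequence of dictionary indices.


Look up each word in the dictionary:
  'ate' -> 3
  'her' -> 5
  'ran' -> 1
  'her' -> 5

Encoded: [3, 5, 1, 5]


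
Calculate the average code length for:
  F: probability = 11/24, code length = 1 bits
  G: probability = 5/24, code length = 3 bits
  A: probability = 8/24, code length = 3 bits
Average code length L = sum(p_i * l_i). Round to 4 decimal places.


Weighted contributions p_i * l_i:
  F: (11/24) * 1 = 11/24
  G: (5/24) * 3 = 15/24
  A: (8/24) * 3 = 24/24
Sum = (11 + 15 + 24)/24 = 50/24

L = 50/24 = 2.0833 bits/symbol


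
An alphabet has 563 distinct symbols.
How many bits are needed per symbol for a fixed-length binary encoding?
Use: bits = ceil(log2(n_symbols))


log2(563) = 9.137
Bracket: 2^9 = 512 < 563 <= 2^10 = 1024
So ceil(log2(563)) = 10

bits = ceil(log2(563)) = ceil(9.137) = 10 bits


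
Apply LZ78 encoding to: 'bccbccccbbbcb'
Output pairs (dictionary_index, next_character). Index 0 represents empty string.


LZ78 encoding steps:
Dictionary: {0: ''}
Step 1: w='' (idx 0), next='b' -> output (0, 'b'), add 'b' as idx 1
Step 2: w='' (idx 0), next='c' -> output (0, 'c'), add 'c' as idx 2
Step 3: w='c' (idx 2), next='b' -> output (2, 'b'), add 'cb' as idx 3
Step 4: w='c' (idx 2), next='c' -> output (2, 'c'), add 'cc' as idx 4
Step 5: w='cc' (idx 4), next='b' -> output (4, 'b'), add 'ccb' as idx 5
Step 6: w='b' (idx 1), next='b' -> output (1, 'b'), add 'bb' as idx 6
Step 7: w='cb' (idx 3), end of input -> output (3, '')


Encoded: [(0, 'b'), (0, 'c'), (2, 'b'), (2, 'c'), (4, 'b'), (1, 'b'), (3, '')]


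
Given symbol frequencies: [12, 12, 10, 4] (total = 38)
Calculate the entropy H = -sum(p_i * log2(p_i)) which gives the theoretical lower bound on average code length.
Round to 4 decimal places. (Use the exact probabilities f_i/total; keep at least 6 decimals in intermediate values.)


Per-symbol terms -p_i * log2(p_i) with p_i = f_i/38:
  p = 12/38 = 0.315789: log2(p) = -1.662965, -p*log2(p) = 0.525147
  p = 12/38 = 0.315789: log2(p) = -1.662965, -p*log2(p) = 0.525147
  p = 10/38 = 0.263158: log2(p) = -1.925999, -p*log2(p) = 0.506842
  p = 4/38 = 0.105263: log2(p) = -3.247928, -p*log2(p) = 0.341887
H = 0.525147 + 0.525147 + 0.506842 + 0.341887 = 1.899023

H = 1.899 bits/symbol


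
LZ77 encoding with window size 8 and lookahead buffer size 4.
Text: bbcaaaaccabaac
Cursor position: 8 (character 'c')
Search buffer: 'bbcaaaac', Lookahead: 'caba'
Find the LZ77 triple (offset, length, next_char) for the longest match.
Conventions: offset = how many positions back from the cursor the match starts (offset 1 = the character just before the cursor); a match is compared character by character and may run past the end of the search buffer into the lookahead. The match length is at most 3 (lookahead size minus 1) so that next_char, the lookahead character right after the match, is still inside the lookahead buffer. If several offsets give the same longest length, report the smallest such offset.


Try each offset into the search buffer:
  offset=1 (pos 7, char 'c'): match length 1
  offset=2 (pos 6, char 'a'): match length 0
  offset=3 (pos 5, char 'a'): match length 0
  offset=4 (pos 4, char 'a'): match length 0
  offset=5 (pos 3, char 'a'): match length 0
  offset=6 (pos 2, char 'c'): match length 2
  offset=7 (pos 1, char 'b'): match length 0
  offset=8 (pos 0, char 'b'): match length 0
Longest match has length 2 at offset 6.
next_char = character at position 8 + 2 = 10 -> 'b'

Best match: offset=6, length=2 (matching 'ca' starting at position 2)
LZ77 triple: (6, 2, 'b')
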